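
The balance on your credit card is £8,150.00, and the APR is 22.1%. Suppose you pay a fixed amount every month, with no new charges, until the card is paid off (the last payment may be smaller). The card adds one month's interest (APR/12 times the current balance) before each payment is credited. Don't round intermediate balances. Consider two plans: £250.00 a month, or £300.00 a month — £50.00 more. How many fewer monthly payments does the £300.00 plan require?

Monthly rate r = 22.1%/12 = 1.84167% = 0.0184167.
At £250.00/mo: n = ⌈−ln(1 − rB₀/P)/ln(1+r)⌉ = 51 payments (last £66.10); total interest = total paid − £8,150.00 = £4,416.10.
At £300.00/mo: 39 payments (last £5.29); total interest £3,255.29.
Payments saved = 51 − 39 = 12.

12 fewer payments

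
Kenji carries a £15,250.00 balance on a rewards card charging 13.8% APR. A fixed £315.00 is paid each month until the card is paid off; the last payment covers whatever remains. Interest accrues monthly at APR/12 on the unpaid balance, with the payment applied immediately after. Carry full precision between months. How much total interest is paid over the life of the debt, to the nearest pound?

£7,164

Monthly rate r = 13.8%/12 = 1.15% = 0.0115.
Payoff takes n = ⌈−ln(1 − rB₀/P)/ln(1+r)⌉ = ⌈71.155⌉ = 72 payments; the last is £49.04.
Total paid = 71·£315.00 + £49.04 = £22,414.04.
Total interest = total paid − principal = £22,414.04 − £15,250.00 = £7,164.04.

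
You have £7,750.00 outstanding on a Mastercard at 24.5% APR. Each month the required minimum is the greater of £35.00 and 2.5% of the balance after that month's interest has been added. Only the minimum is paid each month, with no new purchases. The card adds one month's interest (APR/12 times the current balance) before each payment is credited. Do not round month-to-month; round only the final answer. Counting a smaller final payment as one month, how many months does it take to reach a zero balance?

419 months

Monthly rate r = 24.5%/12 = 2.04167% = 0.0204167.
While 2.5% of the post-interest balance exceeds £35.00, each month B ← (B·(1+r))·(1 − 0.025), i.e. B shrinks by the factor (1+r)·0.975 = 0.99491.
This holds for months 1–340. Entering month 341 the balance is £1,365.32; 2.5% of the post-interest balance is now below £35.00, so the flat £35.00 minimum applies from here.
From month 341 a fixed £35.00 at rate r clears £1,365.32 in 79 more payments. Total: 340 + 79 = 419 months.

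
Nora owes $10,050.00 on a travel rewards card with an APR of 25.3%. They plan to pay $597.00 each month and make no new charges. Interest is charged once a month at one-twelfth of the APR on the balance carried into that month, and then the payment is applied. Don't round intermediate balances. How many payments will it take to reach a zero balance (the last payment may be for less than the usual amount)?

22 payments

Monthly rate r = 25.3%/12 = 2.10833% = 0.0210833.
Recurrence: B ← B·(1+r) − $597.00.
Month 1: interest $211.89; balance after payment $9,664.89.
Month 2: interest $203.77; balance after payment $9,271.66.
Closed form: n = −ln(1 − rB₀/P)/ln(1+r) = −ln(0.64508)/ln(1.02108) ≈ 21.011, so the balance reaches zero during payment 22.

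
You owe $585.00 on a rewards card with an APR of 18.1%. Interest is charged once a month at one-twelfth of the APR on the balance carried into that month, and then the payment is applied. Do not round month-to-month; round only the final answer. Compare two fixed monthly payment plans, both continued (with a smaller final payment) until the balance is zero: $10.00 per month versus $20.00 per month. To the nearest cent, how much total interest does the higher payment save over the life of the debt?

$652.17

Monthly rate r = 18.1%/12 = 1.50833% = 0.0150833.
At $10.00/mo: n = ⌈−ln(1 − rB₀/P)/ln(1+r)⌉ = 143 payments (last $9.63); total interest = total paid − $585.00 = $844.63.
At $20.00/mo: 39 payments (last $17.46); total interest $192.46.
Interest saved = $844.63 − $192.46 = $652.17.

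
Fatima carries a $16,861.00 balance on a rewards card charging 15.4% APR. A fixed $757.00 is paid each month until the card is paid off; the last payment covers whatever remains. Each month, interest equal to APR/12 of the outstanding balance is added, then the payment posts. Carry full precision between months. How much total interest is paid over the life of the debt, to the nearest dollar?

Monthly rate r = 15.4%/12 = 1.28333% = 0.0128333.
Payoff takes n = ⌈−ln(1 − rB₀/P)/ln(1+r)⌉ = ⌈26.401⌉ = 27 payments; the last is $304.40.
Total paid = 26·$757.00 + $304.40 = $19,986.40.
Total interest = total paid − principal = $19,986.40 − $16,861.00 = $3,125.40.

$3,125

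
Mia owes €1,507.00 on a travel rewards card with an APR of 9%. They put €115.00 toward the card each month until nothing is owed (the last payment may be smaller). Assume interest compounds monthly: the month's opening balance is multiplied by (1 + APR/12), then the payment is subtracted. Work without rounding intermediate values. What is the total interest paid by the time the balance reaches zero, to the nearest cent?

Monthly rate r = 9%/12 = 0.75% = 0.0075.
Payoff takes n = ⌈−ln(1 − rB₀/P)/ln(1+r)⌉ = ⌈13.846⌉ = 14 payments; the last is €97.29.
Total paid = 13·€115.00 + €97.29 = €1,592.29.
Total interest = total paid − principal = €1,592.29 − €1,507.00 = €85.29.

€85.29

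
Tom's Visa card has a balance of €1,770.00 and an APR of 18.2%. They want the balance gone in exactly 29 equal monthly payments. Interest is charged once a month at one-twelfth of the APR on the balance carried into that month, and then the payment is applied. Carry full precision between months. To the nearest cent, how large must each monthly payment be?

€75.89

Monthly rate r = 18.2%/12 = 1.51667% = 0.0151667.
Level-payment amortization: P = B₀·r / (1 − (1+r)^(−n)) = 1770.00·0.0151667 / (1 − 1.01517^(−29)).
Denominator 1 − (1+r)^(−29) = 0.353725715.
P = 26.845 / 0.353725715 ≈ 75.89.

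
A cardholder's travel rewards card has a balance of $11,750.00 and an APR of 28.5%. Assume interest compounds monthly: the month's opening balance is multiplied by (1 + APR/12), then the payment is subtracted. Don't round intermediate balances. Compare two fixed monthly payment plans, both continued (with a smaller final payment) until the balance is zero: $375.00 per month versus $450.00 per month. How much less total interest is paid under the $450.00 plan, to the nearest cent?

Monthly rate r = 28.5%/12 = 2.375% = 0.02375.
At $375.00/mo: n = ⌈−ln(1 − rB₀/P)/ln(1+r)⌉ = 59 payments (last $29.59); total interest = total paid − $11,750.00 = $10,029.59.
At $450.00/mo: 42 payments (last $107.99); total interest $6,807.99.
Interest saved = $10,029.59 − $6,807.99 = $3,221.60.

$3,221.60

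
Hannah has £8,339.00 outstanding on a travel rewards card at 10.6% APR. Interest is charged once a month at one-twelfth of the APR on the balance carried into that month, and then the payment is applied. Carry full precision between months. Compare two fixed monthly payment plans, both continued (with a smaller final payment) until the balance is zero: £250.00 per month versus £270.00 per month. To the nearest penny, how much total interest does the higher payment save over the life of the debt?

Monthly rate r = 10.6%/12 = 0.883333% = 0.00883333.
At £250.00/mo: n = ⌈−ln(1 − rB₀/P)/ln(1+r)⌉ = 40 payments (last £172.68); total interest = total paid − £8,339.00 = £1,583.68.
At £270.00/mo: 37 payments (last £60.88); total interest £1,441.88.
Interest saved = £1,583.68 − £1,441.88 = £141.80.

£141.80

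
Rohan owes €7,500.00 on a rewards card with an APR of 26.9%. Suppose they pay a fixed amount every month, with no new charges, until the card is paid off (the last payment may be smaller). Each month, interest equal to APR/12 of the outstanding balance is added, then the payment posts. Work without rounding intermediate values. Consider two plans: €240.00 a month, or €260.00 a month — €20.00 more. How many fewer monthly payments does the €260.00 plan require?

8 fewer payments

Monthly rate r = 26.9%/12 = 2.24167% = 0.0224167.
At €240.00/mo: n = ⌈−ln(1 − rB₀/P)/ln(1+r)⌉ = 55 payments (last €93.50); total interest = total paid − €7,500.00 = €5,553.50.
At €260.00/mo: 47 payments (last €240.32); total interest €4,700.32.
Payments saved = 55 − 47 = 8.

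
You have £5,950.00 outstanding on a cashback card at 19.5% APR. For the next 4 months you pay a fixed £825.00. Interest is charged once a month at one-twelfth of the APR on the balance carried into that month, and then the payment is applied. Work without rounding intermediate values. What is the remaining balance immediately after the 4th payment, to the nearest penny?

Monthly rate r = 19.5%/12 = 1.625% = 0.01625.
Each month: B ← B·(1+r) − £825.00.
Month 1: interest £96.69; balance after payment £5,221.69.
Month 2: interest £84.85; balance after payment £4,481.54.
Month 3: interest £72.83; balance after payment £3,729.36.
Month 4: interest £60.60; balance after payment £2,964.97.

£2,964.97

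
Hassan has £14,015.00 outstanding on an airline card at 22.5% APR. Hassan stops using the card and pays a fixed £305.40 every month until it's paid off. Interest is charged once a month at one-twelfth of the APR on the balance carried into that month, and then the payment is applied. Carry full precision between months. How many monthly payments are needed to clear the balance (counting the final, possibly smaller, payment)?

107 months

Monthly rate r = 22.5%/12 = 1.875% = 0.01875.
Recurrence: B ← B·(1+r) − £305.40.
Month 1: interest £262.78; balance after payment £13,972.38.
Month 2: interest £261.98; balance after payment £13,928.96.
Closed form: n = −ln(1 − rB₀/P)/ln(1+r) = −ln(0.13955)/ln(1.01875) ≈ 106.012, so the balance reaches zero during payment 107.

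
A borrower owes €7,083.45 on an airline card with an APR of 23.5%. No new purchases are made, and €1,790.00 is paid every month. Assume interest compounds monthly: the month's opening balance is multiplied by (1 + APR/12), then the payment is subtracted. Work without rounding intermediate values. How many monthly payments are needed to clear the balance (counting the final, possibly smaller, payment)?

Monthly rate r = 23.5%/12 = 1.95833% = 0.0195833.
Recurrence: B ← B·(1+r) − €1,790.00.
Month 1: interest €138.72; balance after payment €5,432.17.
Month 2: interest €106.38; balance after payment €3,748.55.
Month 3: interest €73.41; balance after payment €2,031.96.
Month 4: interest €39.79; balance after payment €281.75.
Month 5: interest €5.52; balance after payment €0.00.

5 months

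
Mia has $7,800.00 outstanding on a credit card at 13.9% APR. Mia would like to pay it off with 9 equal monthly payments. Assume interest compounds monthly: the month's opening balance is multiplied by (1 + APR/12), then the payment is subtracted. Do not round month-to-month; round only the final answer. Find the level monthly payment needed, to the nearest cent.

Monthly rate r = 13.9%/12 = 1.15833% = 0.0115833.
Level-payment amortization: P = B₀·r / (1 − (1+r)^(−n)) = 7800.00·0.0115833 / (1 − 1.01158^(−9)).
Denominator 1 − (1+r)^(−9) = 0.0984599768.
P = 90.35 / 0.0984599768 ≈ 917.63.

$917.63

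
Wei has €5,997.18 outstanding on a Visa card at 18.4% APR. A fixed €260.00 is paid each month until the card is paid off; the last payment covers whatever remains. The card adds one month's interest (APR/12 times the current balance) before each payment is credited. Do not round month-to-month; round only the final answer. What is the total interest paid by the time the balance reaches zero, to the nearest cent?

€1,460.69

Monthly rate r = 18.4%/12 = 1.53333% = 0.0153333.
Payoff takes n = ⌈−ln(1 − rB₀/P)/ln(1+r)⌉ = ⌈28.682⌉ = 29 payments; the last is €177.87.
Total paid = 28·€260.00 + €177.87 = €7,457.87.
Total interest = total paid − principal = €7,457.87 − €5,997.18 = €1,460.69.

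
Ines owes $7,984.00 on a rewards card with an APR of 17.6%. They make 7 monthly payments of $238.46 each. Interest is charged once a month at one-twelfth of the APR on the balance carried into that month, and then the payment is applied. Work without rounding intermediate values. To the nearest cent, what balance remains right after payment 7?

$7,096.16

Monthly rate r = 17.6%/12 = 1.46667% = 0.0146667.
Each month: B ← B·(1+r) − $238.46.
Month 1: interest $117.10; balance after payment $7,862.64.
Month 2: interest $115.32; balance after payment $7,739.50.
Month 3: interest $113.51; balance after payment $7,614.55.
Month 4: interest $111.68; balance after payment $7,487.77.
Month 5: interest $109.82; balance after payment $7,359.13.
Month 6: interest $107.93; balance after payment $7,228.60.
Month 7: interest $106.02; balance after payment $7,096.16.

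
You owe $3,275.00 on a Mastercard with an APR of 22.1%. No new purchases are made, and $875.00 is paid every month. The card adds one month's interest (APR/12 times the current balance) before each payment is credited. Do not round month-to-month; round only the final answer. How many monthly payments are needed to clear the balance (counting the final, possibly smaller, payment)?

Monthly rate r = 22.1%/12 = 1.84167% = 0.0184167.
Recurrence: B ← B·(1+r) − $875.00.
Month 1: interest $60.31; balance after payment $2,460.31.
Month 2: interest $45.31; balance after payment $1,630.63.
Month 3: interest $30.03; balance after payment $785.66.
Month 4: interest $14.47; balance after payment $0.00.

4 months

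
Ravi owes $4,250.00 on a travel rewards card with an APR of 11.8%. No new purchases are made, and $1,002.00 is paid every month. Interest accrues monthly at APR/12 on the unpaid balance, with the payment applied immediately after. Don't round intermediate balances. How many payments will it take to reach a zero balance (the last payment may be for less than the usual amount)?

5 payments

Monthly rate r = 11.8%/12 = 0.983333% = 0.00983333.
Recurrence: B ← B·(1+r) − $1,002.00.
Month 1: interest $41.79; balance after payment $3,289.79.
Month 2: interest $32.35; balance after payment $2,320.14.
Month 3: interest $22.81; balance after payment $1,340.96.
Month 4: interest $13.19; balance after payment $352.14.
Month 5: interest $3.46; balance after payment $0.00.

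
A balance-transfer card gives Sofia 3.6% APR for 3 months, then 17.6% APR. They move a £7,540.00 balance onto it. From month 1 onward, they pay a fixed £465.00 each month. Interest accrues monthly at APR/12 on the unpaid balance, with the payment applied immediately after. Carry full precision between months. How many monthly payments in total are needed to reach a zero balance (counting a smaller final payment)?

18 months

Promo months 1–3 at r₀ = 3.6%/12 = 0.003; months 4+ at r₁ = 17.6%/12 = 0.0146667.
After month 3: iterate B ← B·(1+r₀) − £465.00 for 3 months → £6,208.87.
Then at r₁ with £465.00/mo: n₂ = −ln(1 − r₁·B/P)/ln(1+r₁) ≈ 14.97 → 15 more payments.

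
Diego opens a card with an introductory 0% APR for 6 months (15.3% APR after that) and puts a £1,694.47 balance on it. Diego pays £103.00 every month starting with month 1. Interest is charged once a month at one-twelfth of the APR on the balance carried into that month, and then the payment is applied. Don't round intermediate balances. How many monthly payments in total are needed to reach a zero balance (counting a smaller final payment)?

18 payments

Promo months 1–6 at r₀ = 0%/12 = 0; months 7+ at r₁ = 15.3%/12 = 0.01275.
After month 6 (no interest yet): B = £1,694.47 − 6·£103.00 = £1,076.47.
Then at r₁ with £103.00/mo: n₂ = −ln(1 − r₁·B/P)/ln(1+r₁) ≈ 11.29 → 12 more payments.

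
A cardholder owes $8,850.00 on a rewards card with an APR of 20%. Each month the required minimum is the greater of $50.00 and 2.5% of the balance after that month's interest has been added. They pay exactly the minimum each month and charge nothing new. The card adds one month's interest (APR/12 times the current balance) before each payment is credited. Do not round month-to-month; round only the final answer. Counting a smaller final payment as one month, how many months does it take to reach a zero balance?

236 months

Monthly rate r = 20%/12 = 1.66667% = 0.0166667.
While 2.5% of the post-interest balance exceeds $50.00, each month B ← (B·(1+r))·(1 − 0.025), i.e. B shrinks by the factor (1+r)·0.975 = 0.99125.
This holds for months 1–172. Entering month 173 the balance is $1,951.88; 2.5% of the post-interest balance is now below $50.00, so the flat $50.00 minimum applies from here.
From month 173 a fixed $50.00 at rate r clears $1,951.88 in 64 more payments. Total: 172 + 64 = 236 months.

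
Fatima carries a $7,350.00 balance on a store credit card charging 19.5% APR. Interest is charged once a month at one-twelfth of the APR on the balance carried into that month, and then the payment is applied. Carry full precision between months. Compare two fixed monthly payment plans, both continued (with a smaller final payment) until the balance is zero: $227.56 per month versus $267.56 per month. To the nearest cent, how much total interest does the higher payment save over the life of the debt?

Monthly rate r = 19.5%/12 = 1.625% = 0.01625.
At $227.56/mo: n = ⌈−ln(1 − rB₀/P)/ln(1+r)⌉ = 47 payments (last $37.77); total interest = total paid − $7,350.00 = $3,155.53.
At $267.56/mo: 37 payments (last $183.16); total interest $2,465.32.
Interest saved = $3,155.53 − $2,465.32 = $690.21.

$690.21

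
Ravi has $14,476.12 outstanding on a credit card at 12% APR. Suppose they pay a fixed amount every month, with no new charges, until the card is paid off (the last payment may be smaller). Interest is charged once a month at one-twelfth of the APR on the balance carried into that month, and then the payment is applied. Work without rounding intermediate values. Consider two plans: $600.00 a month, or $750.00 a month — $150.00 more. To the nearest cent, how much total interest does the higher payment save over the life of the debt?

Monthly rate r = 12%/12 = 1% = 0.01.
At $600.00/mo: n = ⌈−ln(1 − rB₀/P)/ln(1+r)⌉ = 28 payments (last $449.71); total interest = total paid − $14,476.12 = $2,173.59.
At $750.00/mo: 22 payments (last $414.97); total interest $1,688.85.
Interest saved = $2,173.59 − $1,688.85 = $484.74.

$484.74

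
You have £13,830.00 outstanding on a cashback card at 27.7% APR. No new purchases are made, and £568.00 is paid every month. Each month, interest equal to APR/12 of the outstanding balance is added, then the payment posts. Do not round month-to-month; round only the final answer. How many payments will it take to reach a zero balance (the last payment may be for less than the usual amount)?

37 months

Monthly rate r = 27.7%/12 = 2.30833% = 0.0230833.
Recurrence: B ← B·(1+r) − £568.00.
Month 1: interest £319.24; balance after payment £13,581.24.
Month 2: interest £313.50; balance after payment £13,326.74.
Closed form: n = −ln(1 − rB₀/P)/ln(1+r) = −ln(0.43795)/ln(1.02308) ≈ 36.179, so the balance reaches zero during payment 37.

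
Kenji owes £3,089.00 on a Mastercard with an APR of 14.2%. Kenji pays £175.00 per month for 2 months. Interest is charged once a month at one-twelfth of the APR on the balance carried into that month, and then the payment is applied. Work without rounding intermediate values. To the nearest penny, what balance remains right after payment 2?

Monthly rate r = 14.2%/12 = 1.18333% = 0.0118333.
Each month: B ← B·(1+r) − £175.00.
Month 1: interest £36.55; balance after payment £2,950.55.
Month 2: interest £34.91; balance after payment £2,810.47.

£2,810.47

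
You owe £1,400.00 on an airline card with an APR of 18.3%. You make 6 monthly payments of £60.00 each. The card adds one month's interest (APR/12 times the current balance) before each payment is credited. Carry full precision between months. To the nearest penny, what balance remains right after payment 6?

£1,159.08

Monthly rate r = 18.3%/12 = 1.525% = 0.01525.
Each month: B ← B·(1+r) − £60.00.
Month 1: interest £21.35; balance after payment £1,361.35.
Month 2: interest £20.76; balance after payment £1,322.11.
Month 3: interest £20.16; balance after payment £1,282.27.
Month 4: interest £19.55; balance after payment £1,241.83.
Month 5: interest £18.94; balance after payment £1,200.77.
Month 6: interest £18.31; balance after payment £1,159.08.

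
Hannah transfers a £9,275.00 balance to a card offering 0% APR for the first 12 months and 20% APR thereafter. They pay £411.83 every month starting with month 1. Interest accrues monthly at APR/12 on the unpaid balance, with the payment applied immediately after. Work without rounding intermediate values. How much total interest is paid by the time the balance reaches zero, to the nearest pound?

Promo months 1–12 at r₀ = 0%/12 = 0; months 13+ at r₁ = 20%/12 = 0.0166667.
After month 12 (no interest yet): B = £9,275.00 − 12·£411.83 = £4,333.04.
Then at r₁ with £411.83/mo: n₂ = −ln(1 − r₁·B/P)/ln(1+r₁) ≈ 11.66 → 12 more payments.
Total paid = 23·£411.83 + £274.39 = £9,746.48; interest = £9,746.48 − £9,275.00 = £471.48.

£471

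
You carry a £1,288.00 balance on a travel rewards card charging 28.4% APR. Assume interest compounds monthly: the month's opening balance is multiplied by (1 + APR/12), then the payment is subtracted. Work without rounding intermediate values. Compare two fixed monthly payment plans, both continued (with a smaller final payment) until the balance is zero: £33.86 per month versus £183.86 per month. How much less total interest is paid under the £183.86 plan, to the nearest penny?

£1,911.69

Monthly rate r = 28.4%/12 = 2.36667% = 0.0236667.
At £33.86/mo: n = ⌈−ln(1 − rB₀/P)/ln(1+r)⌉ = 99 payments (last £18.68); total interest = total paid − £1,288.00 = £2,048.96.
At £183.86/mo: 8 payments (last £138.25); total interest £137.27.
Interest saved = £2,048.96 − £137.27 = £1,911.69.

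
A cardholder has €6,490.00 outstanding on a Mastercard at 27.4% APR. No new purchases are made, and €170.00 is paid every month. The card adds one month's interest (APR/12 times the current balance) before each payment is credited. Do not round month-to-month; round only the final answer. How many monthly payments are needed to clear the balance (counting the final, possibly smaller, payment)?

91 payments

Monthly rate r = 27.4%/12 = 2.28333% = 0.0228333.
Recurrence: B ← B·(1+r) − €170.00.
Month 1: interest €148.19; balance after payment €6,468.19.
Month 2: interest €147.69; balance after payment €6,445.88.
Closed form: n = −ln(1 − rB₀/P)/ln(1+r) = −ln(0.1283)/ln(1.02283) ≈ 90.951, so the balance reaches zero during payment 91.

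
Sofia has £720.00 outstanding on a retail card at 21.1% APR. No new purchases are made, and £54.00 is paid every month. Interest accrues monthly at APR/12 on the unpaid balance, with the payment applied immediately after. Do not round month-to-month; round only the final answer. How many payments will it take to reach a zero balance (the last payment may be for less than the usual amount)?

Monthly rate r = 21.1%/12 = 1.75833% = 0.0175833.
Recurrence: B ← B·(1+r) − £54.00.
Month 1: interest £12.66; balance after payment £678.66.
Month 2: interest £11.93; balance after payment £636.59.
Closed form: n = −ln(1 − rB₀/P)/ln(1+r) = −ln(0.76556)/ln(1.01758) ≈ 15.327, so the balance reaches zero during payment 16.

16 months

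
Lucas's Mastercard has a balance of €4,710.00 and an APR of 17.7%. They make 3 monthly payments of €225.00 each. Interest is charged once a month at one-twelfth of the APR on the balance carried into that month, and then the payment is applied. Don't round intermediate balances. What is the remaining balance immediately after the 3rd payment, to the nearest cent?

Monthly rate r = 17.7%/12 = 1.475% = 0.01475.
Each month: B ← B·(1+r) − €225.00.
Month 1: interest €69.47; balance after payment €4,554.47.
Month 2: interest €67.18; balance after payment €4,396.65.
Month 3: interest €64.85; balance after payment €4,236.50.

€4,236.50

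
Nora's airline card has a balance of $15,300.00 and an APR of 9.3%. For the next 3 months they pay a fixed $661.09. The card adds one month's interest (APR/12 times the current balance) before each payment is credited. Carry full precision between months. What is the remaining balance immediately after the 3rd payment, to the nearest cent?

$13,659.81

Monthly rate r = 9.3%/12 = 0.775% = 0.00775.
Each month: B ← B·(1+r) − $661.09.
Month 1: interest $118.58; balance after payment $14,757.49.
Month 2: interest $114.37; balance after payment $14,210.77.
Month 3: interest $110.13; balance after payment $13,659.81.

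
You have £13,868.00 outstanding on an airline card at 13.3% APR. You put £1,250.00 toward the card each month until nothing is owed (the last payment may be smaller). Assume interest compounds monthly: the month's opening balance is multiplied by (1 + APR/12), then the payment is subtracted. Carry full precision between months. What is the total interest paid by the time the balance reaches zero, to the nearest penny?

Monthly rate r = 13.3%/12 = 1.10833% = 0.0110833.
Payoff takes n = ⌈−ln(1 − rB₀/P)/ln(1+r)⌉ = ⌈11.904⌉ = 12 payments; the last is £1,130.12.
Total paid = 11·£1,250.00 + £1,130.12 = £14,880.12.
Total interest = total paid − principal = £14,880.12 − £13,868.00 = £1,012.12.

£1,012.12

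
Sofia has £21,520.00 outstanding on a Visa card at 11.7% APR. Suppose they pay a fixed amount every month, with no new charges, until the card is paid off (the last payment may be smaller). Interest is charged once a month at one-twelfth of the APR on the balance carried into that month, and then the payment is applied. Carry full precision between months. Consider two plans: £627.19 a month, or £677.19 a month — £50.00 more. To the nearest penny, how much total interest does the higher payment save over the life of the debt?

£444.42

Monthly rate r = 11.7%/12 = 0.975% = 0.00975.
At £627.19/mo: n = ⌈−ln(1 − rB₀/P)/ln(1+r)⌉ = 42 payments (last £611.74); total interest = total paid − £21,520.00 = £4,806.53.
At £677.19/mo: 39 payments (last £148.89); total interest £4,362.11.
Interest saved = £4,806.53 − £4,362.11 = £444.42.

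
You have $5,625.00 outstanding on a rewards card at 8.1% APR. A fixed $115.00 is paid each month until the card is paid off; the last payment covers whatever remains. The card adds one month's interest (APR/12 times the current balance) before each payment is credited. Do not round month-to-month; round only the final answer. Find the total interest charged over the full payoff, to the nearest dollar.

Monthly rate r = 8.1%/12 = 0.675% = 0.00675.
Payoff takes n = ⌈−ln(1 − rB₀/P)/ln(1+r)⌉ = ⌈59.566⌉ = 60 payments; the last is $65.21.
Total paid = 59·$115.00 + $65.21 = $6,850.21.
Total interest = total paid − principal = $6,850.21 − $5,625.00 = $1,225.21.

$1,225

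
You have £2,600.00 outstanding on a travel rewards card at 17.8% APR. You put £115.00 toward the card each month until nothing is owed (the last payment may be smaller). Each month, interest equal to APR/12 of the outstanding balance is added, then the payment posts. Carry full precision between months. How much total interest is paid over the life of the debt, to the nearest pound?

Monthly rate r = 17.8%/12 = 1.48333% = 0.0148333.
Payoff takes n = ⌈−ln(1 − rB₀/P)/ln(1+r)⌉ = ⌈27.744⌉ = 28 payments; the last is £85.72.
Total paid = 27·£115.00 + £85.72 = £3,190.72.
Total interest = total paid − principal = £3,190.72 − £2,600.00 = £590.72.

£591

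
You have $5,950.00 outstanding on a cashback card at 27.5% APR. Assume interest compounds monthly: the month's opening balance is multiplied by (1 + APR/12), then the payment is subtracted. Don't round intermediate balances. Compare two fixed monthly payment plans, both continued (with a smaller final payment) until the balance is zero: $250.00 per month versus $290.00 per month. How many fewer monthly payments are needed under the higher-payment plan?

Monthly rate r = 27.5%/12 = 2.29167% = 0.0229167.
At $250.00/mo: n = ⌈−ln(1 − rB₀/P)/ln(1+r)⌉ = 35 payments (last $199.08); total interest = total paid − $5,950.00 = $2,749.08.
At $290.00/mo: 29 payments (last $10.43); total interest $2,180.43.
Payments saved = 35 − 29 = 6.

6 fewer payments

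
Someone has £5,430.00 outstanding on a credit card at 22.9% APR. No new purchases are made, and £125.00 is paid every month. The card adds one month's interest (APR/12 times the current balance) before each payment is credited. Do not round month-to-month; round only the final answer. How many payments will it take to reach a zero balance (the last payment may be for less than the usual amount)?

94 months

Monthly rate r = 22.9%/12 = 1.90833% = 0.0190833.
Recurrence: B ← B·(1+r) − £125.00.
Month 1: interest £103.62; balance after payment £5,408.62.
Month 2: interest £103.21; balance after payment £5,386.84.
Closed form: n = −ln(1 − rB₀/P)/ln(1+r) = −ln(0.17102)/ln(1.01908) ≈ 93.420, so the balance reaches zero during payment 94.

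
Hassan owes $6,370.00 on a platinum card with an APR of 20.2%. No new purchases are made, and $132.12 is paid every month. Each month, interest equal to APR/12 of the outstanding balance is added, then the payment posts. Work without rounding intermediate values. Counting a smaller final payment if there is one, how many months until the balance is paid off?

Monthly rate r = 20.2%/12 = 1.68333% = 0.0168333.
Recurrence: B ← B·(1+r) − $132.12.
Month 1: interest $107.23; balance after payment $6,345.11.
Month 2: interest $106.81; balance after payment $6,319.80.
Closed form: n = −ln(1 − rB₀/P)/ln(1+r) = −ln(0.1884)/ln(1.01683) ≈ 99.991, so the balance reaches zero during payment 100.

100 payments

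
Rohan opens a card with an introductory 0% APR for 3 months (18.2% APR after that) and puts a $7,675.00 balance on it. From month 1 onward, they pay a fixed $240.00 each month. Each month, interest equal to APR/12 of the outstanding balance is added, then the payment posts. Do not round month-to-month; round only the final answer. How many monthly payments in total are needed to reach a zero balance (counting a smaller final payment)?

Promo months 1–3 at r₀ = 0%/12 = 0; months 4+ at r₁ = 18.2%/12 = 0.0151667.
After month 3 (no interest yet): B = $7,675.00 − 3·$240.00 = $6,955.00.
Then at r₁ with $240.00/mo: n₂ = −ln(1 − r₁·B/P)/ln(1+r₁) ≈ 38.46 → 39 more payments.

42 months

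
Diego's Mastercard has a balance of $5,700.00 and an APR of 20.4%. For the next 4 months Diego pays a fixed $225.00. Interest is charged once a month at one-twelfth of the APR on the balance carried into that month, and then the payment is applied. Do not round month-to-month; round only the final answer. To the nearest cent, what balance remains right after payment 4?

$5,174.39

Monthly rate r = 20.4%/12 = 1.7% = 0.017.
Each month: B ← B·(1+r) − $225.00.
Month 1: interest $96.90; balance after payment $5,571.90.
Month 2: interest $94.72; balance after payment $5,441.62.
Month 3: interest $92.51; balance after payment $5,309.13.
Month 4: interest $90.26; balance after payment $5,174.39.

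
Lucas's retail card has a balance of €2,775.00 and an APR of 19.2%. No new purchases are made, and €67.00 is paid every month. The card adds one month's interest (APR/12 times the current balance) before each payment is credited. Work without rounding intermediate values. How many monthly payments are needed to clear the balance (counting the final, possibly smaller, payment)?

69 months

Monthly rate r = 19.2%/12 = 1.6% = 0.016.
Recurrence: B ← B·(1+r) − €67.00.
Month 1: interest €44.40; balance after payment €2,752.40.
Month 2: interest €44.04; balance after payment €2,729.44.
Closed form: n = −ln(1 − rB₀/P)/ln(1+r) = −ln(0.33731)/ln(1.016) ≈ 68.463, so the balance reaches zero during payment 69.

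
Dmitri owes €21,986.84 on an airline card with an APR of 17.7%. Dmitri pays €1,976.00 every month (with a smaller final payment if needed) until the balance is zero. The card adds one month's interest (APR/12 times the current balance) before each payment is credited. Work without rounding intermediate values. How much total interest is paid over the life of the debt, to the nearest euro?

Monthly rate r = 17.7%/12 = 1.475% = 0.01475.
Payoff takes n = ⌈−ln(1 − rB₀/P)/ln(1+r)⌉ = ⌈12.244⌉ = 13 payments; the last is €483.88.
Total paid = 12·€1,976.00 + €483.88 = €24,195.88.
Total interest = total paid − principal = €24,195.88 − €21,986.84 = €2,209.04.

€2,209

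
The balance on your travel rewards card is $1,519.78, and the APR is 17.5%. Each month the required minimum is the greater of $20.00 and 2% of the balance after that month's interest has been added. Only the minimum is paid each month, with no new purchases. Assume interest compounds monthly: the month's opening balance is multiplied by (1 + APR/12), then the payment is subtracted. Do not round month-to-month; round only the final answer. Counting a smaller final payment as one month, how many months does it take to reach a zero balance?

164 months

Monthly rate r = 17.5%/12 = 1.45833% = 0.0145833.
While 2% of the post-interest balance exceeds $20.00, each month B ← (B·(1+r))·(1 − 0.02), i.e. B shrinks by the factor (1+r)·0.98 = 0.99429.
This holds for months 1–76. Entering month 77 the balance is $983.62; 2% of the post-interest balance is now below $20.00, so the flat $20.00 minimum applies from here.
From month 77 a fixed $20.00 at rate r clears $983.62 in 88 more payments. Total: 76 + 88 = 164 months.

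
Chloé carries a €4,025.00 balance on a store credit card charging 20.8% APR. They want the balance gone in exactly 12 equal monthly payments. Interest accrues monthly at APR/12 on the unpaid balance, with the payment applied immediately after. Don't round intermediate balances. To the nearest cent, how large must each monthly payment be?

Monthly rate r = 20.8%/12 = 1.73333% = 0.0173333.
Level-payment amortization: P = B₀·r / (1 − (1+r)^(−n)) = 4025.00·0.0173333 / (1 − 1.01733^(−12)).
Denominator 1 − (1+r)^(−12) = 0.186344236.
P = 69.7667 / 0.186344236 ≈ 374.40.

€374.40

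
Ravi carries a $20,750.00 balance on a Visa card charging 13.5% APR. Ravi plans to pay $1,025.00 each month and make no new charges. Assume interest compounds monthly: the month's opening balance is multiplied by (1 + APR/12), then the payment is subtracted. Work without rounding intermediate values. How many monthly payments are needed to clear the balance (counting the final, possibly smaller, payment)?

Monthly rate r = 13.5%/12 = 1.125% = 0.01125.
Recurrence: B ← B·(1+r) − $1,025.00.
Month 1: interest $233.44; balance after payment $19,958.44.
Month 2: interest $224.53; balance after payment $19,157.97.
Closed form: n = −ln(1 − rB₀/P)/ln(1+r) = −ln(0.77226)/ln(1.01125) ≈ 23.101, so the balance reaches zero during payment 24.

24 months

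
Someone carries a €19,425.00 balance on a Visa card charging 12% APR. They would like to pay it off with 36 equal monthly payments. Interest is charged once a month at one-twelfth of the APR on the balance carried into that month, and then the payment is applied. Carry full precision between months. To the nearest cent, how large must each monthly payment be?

Monthly rate r = 12%/12 = 1% = 0.01.
Level-payment amortization: P = B₀·r / (1 − (1+r)^(−n)) = 19425.00·0.01 / (1 − 1.01^(−36)).
Denominator 1 − (1+r)^(−36) = 0.30107505.
P = 194.25 / 0.30107505 ≈ 645.19.

€645.19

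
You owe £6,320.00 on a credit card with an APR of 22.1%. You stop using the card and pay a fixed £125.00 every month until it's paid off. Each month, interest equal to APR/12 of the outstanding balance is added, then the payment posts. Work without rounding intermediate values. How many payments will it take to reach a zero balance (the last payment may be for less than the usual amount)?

Monthly rate r = 22.1%/12 = 1.84167% = 0.0184167.
Recurrence: B ← B·(1+r) − £125.00.
Month 1: interest £116.39; balance after payment £6,311.39.
Month 2: interest £116.23; balance after payment £6,302.63.
Closed form: n = −ln(1 − rB₀/P)/ln(1+r) = −ln(0.068853)/ln(1.01842) ≈ 146.625, so the balance reaches zero during payment 147.

147 months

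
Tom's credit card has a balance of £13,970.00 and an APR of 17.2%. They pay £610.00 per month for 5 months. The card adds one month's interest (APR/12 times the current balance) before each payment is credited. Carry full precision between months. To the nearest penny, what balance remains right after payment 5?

Monthly rate r = 17.2%/12 = 1.43333% = 0.0143333.
Each month: B ← B·(1+r) − £610.00.
Month 1: interest £200.24; balance after payment £13,560.24.
Month 2: interest £194.36; balance after payment £13,144.60.
Month 3: interest £188.41; balance after payment £12,723.01.
Month 4: interest £182.36; balance after payment £12,295.37.
Month 5: interest £176.23; balance after payment £11,861.60.

£11,861.60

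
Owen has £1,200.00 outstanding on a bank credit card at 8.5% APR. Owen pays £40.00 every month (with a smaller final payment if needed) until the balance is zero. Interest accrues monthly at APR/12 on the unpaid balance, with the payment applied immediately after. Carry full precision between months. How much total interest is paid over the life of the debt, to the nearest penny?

£153.83

Monthly rate r = 8.5%/12 = 0.708333% = 0.00708333.
Payoff takes n = ⌈−ln(1 − rB₀/P)/ln(1+r)⌉ = ⌈33.845⌉ = 34 payments; the last is £33.83.
Total paid = 33·£40.00 + £33.83 = £1,353.83.
Total interest = total paid − principal = £1,353.83 − £1,200.00 = £153.83.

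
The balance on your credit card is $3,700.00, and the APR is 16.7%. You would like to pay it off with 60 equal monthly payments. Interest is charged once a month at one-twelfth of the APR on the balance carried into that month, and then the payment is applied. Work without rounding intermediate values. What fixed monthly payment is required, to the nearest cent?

$91.36

Monthly rate r = 16.7%/12 = 1.39167% = 0.0139167.
Level-payment amortization: P = B₀·r / (1 − (1+r)^(−n)) = 3700.00·0.0139167 / (1 − 1.01392^(−60)).
Denominator 1 − (1+r)^(−60) = 0.563620561.
P = 51.4917 / 0.563620561 ≈ 91.36.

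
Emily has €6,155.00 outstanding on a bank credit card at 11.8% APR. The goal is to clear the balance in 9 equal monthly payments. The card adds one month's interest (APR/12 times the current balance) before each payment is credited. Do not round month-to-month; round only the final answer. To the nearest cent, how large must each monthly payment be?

€717.95

Monthly rate r = 11.8%/12 = 0.983333% = 0.00983333.
Level-payment amortization: P = B₀·r / (1 − (1+r)^(−n)) = 6155.00·0.00983333 / (1 − 1.00983^(−9)).
Denominator 1 − (1+r)^(−9) = 0.0843011242.
P = 60.5242 / 0.0843011242 ≈ 717.95.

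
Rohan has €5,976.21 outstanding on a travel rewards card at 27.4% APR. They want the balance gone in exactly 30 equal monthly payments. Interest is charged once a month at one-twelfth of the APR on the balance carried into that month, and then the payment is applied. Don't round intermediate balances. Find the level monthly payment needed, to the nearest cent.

€277.34

Monthly rate r = 27.4%/12 = 2.28333% = 0.0228333.
Level-payment amortization: P = B₀·r / (1 − (1+r)^(−n)) = 5976.21·0.0228333 / (1 − 1.02283^(−30)).
Denominator 1 − (1+r)^(−30) = 0.492011579.
P = 136.457 / 0.492011579 ≈ 277.34.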